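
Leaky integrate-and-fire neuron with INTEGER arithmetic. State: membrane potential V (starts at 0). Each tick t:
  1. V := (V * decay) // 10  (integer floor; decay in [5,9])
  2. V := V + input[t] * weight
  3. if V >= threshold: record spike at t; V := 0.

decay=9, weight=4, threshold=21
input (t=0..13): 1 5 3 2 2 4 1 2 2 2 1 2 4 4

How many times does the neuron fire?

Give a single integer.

Answer: 5

Derivation:
t=0: input=1 -> V=4
t=1: input=5 -> V=0 FIRE
t=2: input=3 -> V=12
t=3: input=2 -> V=18
t=4: input=2 -> V=0 FIRE
t=5: input=4 -> V=16
t=6: input=1 -> V=18
t=7: input=2 -> V=0 FIRE
t=8: input=2 -> V=8
t=9: input=2 -> V=15
t=10: input=1 -> V=17
t=11: input=2 -> V=0 FIRE
t=12: input=4 -> V=16
t=13: input=4 -> V=0 FIRE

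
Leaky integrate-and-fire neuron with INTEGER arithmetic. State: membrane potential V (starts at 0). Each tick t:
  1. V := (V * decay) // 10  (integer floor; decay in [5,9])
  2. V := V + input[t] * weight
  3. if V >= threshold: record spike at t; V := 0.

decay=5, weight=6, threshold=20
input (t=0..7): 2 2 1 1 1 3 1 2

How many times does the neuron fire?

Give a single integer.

Answer: 1

Derivation:
t=0: input=2 -> V=12
t=1: input=2 -> V=18
t=2: input=1 -> V=15
t=3: input=1 -> V=13
t=4: input=1 -> V=12
t=5: input=3 -> V=0 FIRE
t=6: input=1 -> V=6
t=7: input=2 -> V=15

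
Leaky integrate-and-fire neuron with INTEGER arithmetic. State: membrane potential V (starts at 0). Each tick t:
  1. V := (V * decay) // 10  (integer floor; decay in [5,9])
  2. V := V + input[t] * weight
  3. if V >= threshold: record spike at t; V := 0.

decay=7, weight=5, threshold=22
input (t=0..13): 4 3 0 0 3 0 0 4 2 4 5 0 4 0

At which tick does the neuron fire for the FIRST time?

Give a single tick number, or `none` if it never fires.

t=0: input=4 -> V=20
t=1: input=3 -> V=0 FIRE
t=2: input=0 -> V=0
t=3: input=0 -> V=0
t=4: input=3 -> V=15
t=5: input=0 -> V=10
t=6: input=0 -> V=7
t=7: input=4 -> V=0 FIRE
t=8: input=2 -> V=10
t=9: input=4 -> V=0 FIRE
t=10: input=5 -> V=0 FIRE
t=11: input=0 -> V=0
t=12: input=4 -> V=20
t=13: input=0 -> V=14

Answer: 1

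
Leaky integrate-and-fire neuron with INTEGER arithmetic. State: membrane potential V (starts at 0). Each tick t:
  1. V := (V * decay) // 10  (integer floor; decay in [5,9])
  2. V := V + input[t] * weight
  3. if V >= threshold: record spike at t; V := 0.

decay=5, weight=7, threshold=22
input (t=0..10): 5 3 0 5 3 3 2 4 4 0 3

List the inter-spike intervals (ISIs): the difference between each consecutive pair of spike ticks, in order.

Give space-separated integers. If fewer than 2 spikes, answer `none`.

t=0: input=5 -> V=0 FIRE
t=1: input=3 -> V=21
t=2: input=0 -> V=10
t=3: input=5 -> V=0 FIRE
t=4: input=3 -> V=21
t=5: input=3 -> V=0 FIRE
t=6: input=2 -> V=14
t=7: input=4 -> V=0 FIRE
t=8: input=4 -> V=0 FIRE
t=9: input=0 -> V=0
t=10: input=3 -> V=21

Answer: 3 2 2 1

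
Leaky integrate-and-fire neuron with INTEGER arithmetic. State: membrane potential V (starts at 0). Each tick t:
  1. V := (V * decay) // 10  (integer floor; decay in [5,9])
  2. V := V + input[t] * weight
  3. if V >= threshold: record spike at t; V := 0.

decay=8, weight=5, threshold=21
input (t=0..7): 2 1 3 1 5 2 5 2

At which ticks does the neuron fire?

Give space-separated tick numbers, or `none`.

t=0: input=2 -> V=10
t=1: input=1 -> V=13
t=2: input=3 -> V=0 FIRE
t=3: input=1 -> V=5
t=4: input=5 -> V=0 FIRE
t=5: input=2 -> V=10
t=6: input=5 -> V=0 FIRE
t=7: input=2 -> V=10

Answer: 2 4 6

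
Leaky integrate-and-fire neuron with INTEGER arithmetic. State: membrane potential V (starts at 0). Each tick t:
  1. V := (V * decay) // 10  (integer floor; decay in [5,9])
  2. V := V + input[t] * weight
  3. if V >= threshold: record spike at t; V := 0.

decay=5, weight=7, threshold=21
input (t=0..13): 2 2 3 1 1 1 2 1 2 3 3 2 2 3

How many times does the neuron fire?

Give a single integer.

t=0: input=2 -> V=14
t=1: input=2 -> V=0 FIRE
t=2: input=3 -> V=0 FIRE
t=3: input=1 -> V=7
t=4: input=1 -> V=10
t=5: input=1 -> V=12
t=6: input=2 -> V=20
t=7: input=1 -> V=17
t=8: input=2 -> V=0 FIRE
t=9: input=3 -> V=0 FIRE
t=10: input=3 -> V=0 FIRE
t=11: input=2 -> V=14
t=12: input=2 -> V=0 FIRE
t=13: input=3 -> V=0 FIRE

Answer: 7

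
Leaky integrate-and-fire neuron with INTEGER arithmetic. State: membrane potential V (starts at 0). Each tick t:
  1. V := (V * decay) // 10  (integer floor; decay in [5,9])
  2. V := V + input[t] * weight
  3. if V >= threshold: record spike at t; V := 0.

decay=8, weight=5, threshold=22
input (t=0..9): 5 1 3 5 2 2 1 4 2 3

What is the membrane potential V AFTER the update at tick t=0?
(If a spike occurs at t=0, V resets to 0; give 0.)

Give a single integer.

t=0: input=5 -> V=0 FIRE
t=1: input=1 -> V=5
t=2: input=3 -> V=19
t=3: input=5 -> V=0 FIRE
t=4: input=2 -> V=10
t=5: input=2 -> V=18
t=6: input=1 -> V=19
t=7: input=4 -> V=0 FIRE
t=8: input=2 -> V=10
t=9: input=3 -> V=0 FIRE

Answer: 0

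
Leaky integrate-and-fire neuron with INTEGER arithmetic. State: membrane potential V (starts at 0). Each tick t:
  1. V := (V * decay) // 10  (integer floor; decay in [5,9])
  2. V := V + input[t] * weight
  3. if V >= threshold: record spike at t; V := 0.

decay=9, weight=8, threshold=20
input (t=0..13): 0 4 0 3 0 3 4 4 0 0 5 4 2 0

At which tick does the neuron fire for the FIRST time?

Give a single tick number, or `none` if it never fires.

t=0: input=0 -> V=0
t=1: input=4 -> V=0 FIRE
t=2: input=0 -> V=0
t=3: input=3 -> V=0 FIRE
t=4: input=0 -> V=0
t=5: input=3 -> V=0 FIRE
t=6: input=4 -> V=0 FIRE
t=7: input=4 -> V=0 FIRE
t=8: input=0 -> V=0
t=9: input=0 -> V=0
t=10: input=5 -> V=0 FIRE
t=11: input=4 -> V=0 FIRE
t=12: input=2 -> V=16
t=13: input=0 -> V=14

Answer: 1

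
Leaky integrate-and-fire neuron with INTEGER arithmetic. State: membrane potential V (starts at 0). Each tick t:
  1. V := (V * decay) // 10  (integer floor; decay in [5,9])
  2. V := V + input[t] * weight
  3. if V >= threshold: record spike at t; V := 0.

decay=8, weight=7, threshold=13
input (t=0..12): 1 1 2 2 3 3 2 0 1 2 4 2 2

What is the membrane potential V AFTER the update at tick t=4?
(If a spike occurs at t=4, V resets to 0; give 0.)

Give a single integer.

t=0: input=1 -> V=7
t=1: input=1 -> V=12
t=2: input=2 -> V=0 FIRE
t=3: input=2 -> V=0 FIRE
t=4: input=3 -> V=0 FIRE
t=5: input=3 -> V=0 FIRE
t=6: input=2 -> V=0 FIRE
t=7: input=0 -> V=0
t=8: input=1 -> V=7
t=9: input=2 -> V=0 FIRE
t=10: input=4 -> V=0 FIRE
t=11: input=2 -> V=0 FIRE
t=12: input=2 -> V=0 FIRE

Answer: 0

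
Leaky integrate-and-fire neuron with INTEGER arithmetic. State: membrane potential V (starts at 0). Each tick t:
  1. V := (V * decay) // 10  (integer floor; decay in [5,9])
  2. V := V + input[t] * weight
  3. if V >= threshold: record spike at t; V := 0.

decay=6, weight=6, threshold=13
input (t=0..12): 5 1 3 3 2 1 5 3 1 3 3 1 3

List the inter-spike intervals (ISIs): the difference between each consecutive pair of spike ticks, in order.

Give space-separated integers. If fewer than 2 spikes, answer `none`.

Answer: 2 1 2 1 1 2 1 2

Derivation:
t=0: input=5 -> V=0 FIRE
t=1: input=1 -> V=6
t=2: input=3 -> V=0 FIRE
t=3: input=3 -> V=0 FIRE
t=4: input=2 -> V=12
t=5: input=1 -> V=0 FIRE
t=6: input=5 -> V=0 FIRE
t=7: input=3 -> V=0 FIRE
t=8: input=1 -> V=6
t=9: input=3 -> V=0 FIRE
t=10: input=3 -> V=0 FIRE
t=11: input=1 -> V=6
t=12: input=3 -> V=0 FIRE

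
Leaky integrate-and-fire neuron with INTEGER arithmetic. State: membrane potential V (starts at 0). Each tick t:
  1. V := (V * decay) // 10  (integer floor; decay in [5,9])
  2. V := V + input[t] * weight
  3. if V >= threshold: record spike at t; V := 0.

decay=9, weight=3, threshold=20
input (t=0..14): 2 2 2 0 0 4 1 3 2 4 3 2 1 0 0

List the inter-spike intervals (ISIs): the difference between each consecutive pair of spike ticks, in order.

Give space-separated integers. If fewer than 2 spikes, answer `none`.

Answer: 4

Derivation:
t=0: input=2 -> V=6
t=1: input=2 -> V=11
t=2: input=2 -> V=15
t=3: input=0 -> V=13
t=4: input=0 -> V=11
t=5: input=4 -> V=0 FIRE
t=6: input=1 -> V=3
t=7: input=3 -> V=11
t=8: input=2 -> V=15
t=9: input=4 -> V=0 FIRE
t=10: input=3 -> V=9
t=11: input=2 -> V=14
t=12: input=1 -> V=15
t=13: input=0 -> V=13
t=14: input=0 -> V=11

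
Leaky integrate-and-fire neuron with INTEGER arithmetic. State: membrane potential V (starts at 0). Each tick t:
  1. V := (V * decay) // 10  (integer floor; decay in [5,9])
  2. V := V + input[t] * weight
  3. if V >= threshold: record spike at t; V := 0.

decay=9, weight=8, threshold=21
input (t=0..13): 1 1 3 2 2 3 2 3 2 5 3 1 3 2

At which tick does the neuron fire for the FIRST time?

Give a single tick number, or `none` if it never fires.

t=0: input=1 -> V=8
t=1: input=1 -> V=15
t=2: input=3 -> V=0 FIRE
t=3: input=2 -> V=16
t=4: input=2 -> V=0 FIRE
t=5: input=3 -> V=0 FIRE
t=6: input=2 -> V=16
t=7: input=3 -> V=0 FIRE
t=8: input=2 -> V=16
t=9: input=5 -> V=0 FIRE
t=10: input=3 -> V=0 FIRE
t=11: input=1 -> V=8
t=12: input=3 -> V=0 FIRE
t=13: input=2 -> V=16

Answer: 2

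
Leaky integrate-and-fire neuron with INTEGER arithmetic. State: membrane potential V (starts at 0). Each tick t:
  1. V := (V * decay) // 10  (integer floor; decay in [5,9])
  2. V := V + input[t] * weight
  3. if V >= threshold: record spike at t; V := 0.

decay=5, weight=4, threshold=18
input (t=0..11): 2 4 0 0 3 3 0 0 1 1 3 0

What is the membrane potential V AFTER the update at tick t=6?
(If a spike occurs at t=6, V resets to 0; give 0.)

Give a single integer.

t=0: input=2 -> V=8
t=1: input=4 -> V=0 FIRE
t=2: input=0 -> V=0
t=3: input=0 -> V=0
t=4: input=3 -> V=12
t=5: input=3 -> V=0 FIRE
t=6: input=0 -> V=0
t=7: input=0 -> V=0
t=8: input=1 -> V=4
t=9: input=1 -> V=6
t=10: input=3 -> V=15
t=11: input=0 -> V=7

Answer: 0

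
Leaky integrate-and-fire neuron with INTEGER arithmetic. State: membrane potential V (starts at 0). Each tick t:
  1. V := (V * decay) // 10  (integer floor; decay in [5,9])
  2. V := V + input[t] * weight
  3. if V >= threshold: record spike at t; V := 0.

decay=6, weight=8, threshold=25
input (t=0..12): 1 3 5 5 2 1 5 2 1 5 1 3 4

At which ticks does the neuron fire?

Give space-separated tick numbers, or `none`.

t=0: input=1 -> V=8
t=1: input=3 -> V=0 FIRE
t=2: input=5 -> V=0 FIRE
t=3: input=5 -> V=0 FIRE
t=4: input=2 -> V=16
t=5: input=1 -> V=17
t=6: input=5 -> V=0 FIRE
t=7: input=2 -> V=16
t=8: input=1 -> V=17
t=9: input=5 -> V=0 FIRE
t=10: input=1 -> V=8
t=11: input=3 -> V=0 FIRE
t=12: input=4 -> V=0 FIRE

Answer: 1 2 3 6 9 11 12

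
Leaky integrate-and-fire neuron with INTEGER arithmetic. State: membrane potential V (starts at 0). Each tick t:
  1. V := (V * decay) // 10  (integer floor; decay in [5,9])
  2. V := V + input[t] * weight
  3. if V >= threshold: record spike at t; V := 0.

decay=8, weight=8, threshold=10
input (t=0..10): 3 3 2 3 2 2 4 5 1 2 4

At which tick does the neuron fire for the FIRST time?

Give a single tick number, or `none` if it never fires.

t=0: input=3 -> V=0 FIRE
t=1: input=3 -> V=0 FIRE
t=2: input=2 -> V=0 FIRE
t=3: input=3 -> V=0 FIRE
t=4: input=2 -> V=0 FIRE
t=5: input=2 -> V=0 FIRE
t=6: input=4 -> V=0 FIRE
t=7: input=5 -> V=0 FIRE
t=8: input=1 -> V=8
t=9: input=2 -> V=0 FIRE
t=10: input=4 -> V=0 FIRE

Answer: 0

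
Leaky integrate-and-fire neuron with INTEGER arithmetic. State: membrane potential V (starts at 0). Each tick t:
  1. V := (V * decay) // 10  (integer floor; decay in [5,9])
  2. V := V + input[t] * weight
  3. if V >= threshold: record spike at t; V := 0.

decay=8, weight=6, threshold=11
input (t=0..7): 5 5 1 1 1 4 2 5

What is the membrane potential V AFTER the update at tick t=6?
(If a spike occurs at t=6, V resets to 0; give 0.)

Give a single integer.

t=0: input=5 -> V=0 FIRE
t=1: input=5 -> V=0 FIRE
t=2: input=1 -> V=6
t=3: input=1 -> V=10
t=4: input=1 -> V=0 FIRE
t=5: input=4 -> V=0 FIRE
t=6: input=2 -> V=0 FIRE
t=7: input=5 -> V=0 FIRE

Answer: 0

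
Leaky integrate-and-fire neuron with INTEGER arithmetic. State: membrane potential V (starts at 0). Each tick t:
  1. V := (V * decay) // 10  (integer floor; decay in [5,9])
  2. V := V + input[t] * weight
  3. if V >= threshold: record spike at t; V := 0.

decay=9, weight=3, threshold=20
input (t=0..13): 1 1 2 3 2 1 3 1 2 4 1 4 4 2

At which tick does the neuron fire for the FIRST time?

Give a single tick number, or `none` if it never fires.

Answer: 4

Derivation:
t=0: input=1 -> V=3
t=1: input=1 -> V=5
t=2: input=2 -> V=10
t=3: input=3 -> V=18
t=4: input=2 -> V=0 FIRE
t=5: input=1 -> V=3
t=6: input=3 -> V=11
t=7: input=1 -> V=12
t=8: input=2 -> V=16
t=9: input=4 -> V=0 FIRE
t=10: input=1 -> V=3
t=11: input=4 -> V=14
t=12: input=4 -> V=0 FIRE
t=13: input=2 -> V=6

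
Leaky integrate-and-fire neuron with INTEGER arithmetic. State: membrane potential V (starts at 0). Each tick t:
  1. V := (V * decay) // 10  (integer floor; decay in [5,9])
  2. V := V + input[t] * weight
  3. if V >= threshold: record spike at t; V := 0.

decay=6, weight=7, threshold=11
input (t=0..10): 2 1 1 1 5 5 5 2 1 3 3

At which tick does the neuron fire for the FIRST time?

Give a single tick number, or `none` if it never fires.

t=0: input=2 -> V=0 FIRE
t=1: input=1 -> V=7
t=2: input=1 -> V=0 FIRE
t=3: input=1 -> V=7
t=4: input=5 -> V=0 FIRE
t=5: input=5 -> V=0 FIRE
t=6: input=5 -> V=0 FIRE
t=7: input=2 -> V=0 FIRE
t=8: input=1 -> V=7
t=9: input=3 -> V=0 FIRE
t=10: input=3 -> V=0 FIRE

Answer: 0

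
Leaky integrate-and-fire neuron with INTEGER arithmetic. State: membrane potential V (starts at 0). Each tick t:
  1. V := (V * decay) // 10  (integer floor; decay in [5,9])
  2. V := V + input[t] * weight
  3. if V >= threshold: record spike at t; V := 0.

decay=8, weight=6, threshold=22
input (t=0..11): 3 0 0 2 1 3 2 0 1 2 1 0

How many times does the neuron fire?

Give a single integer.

Answer: 2

Derivation:
t=0: input=3 -> V=18
t=1: input=0 -> V=14
t=2: input=0 -> V=11
t=3: input=2 -> V=20
t=4: input=1 -> V=0 FIRE
t=5: input=3 -> V=18
t=6: input=2 -> V=0 FIRE
t=7: input=0 -> V=0
t=8: input=1 -> V=6
t=9: input=2 -> V=16
t=10: input=1 -> V=18
t=11: input=0 -> V=14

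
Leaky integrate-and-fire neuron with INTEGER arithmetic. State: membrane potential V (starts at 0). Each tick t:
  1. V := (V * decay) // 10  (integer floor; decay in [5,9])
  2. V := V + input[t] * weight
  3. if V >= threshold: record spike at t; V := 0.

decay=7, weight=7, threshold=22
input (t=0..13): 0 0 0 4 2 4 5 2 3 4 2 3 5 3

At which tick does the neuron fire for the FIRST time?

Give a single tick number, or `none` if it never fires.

Answer: 3

Derivation:
t=0: input=0 -> V=0
t=1: input=0 -> V=0
t=2: input=0 -> V=0
t=3: input=4 -> V=0 FIRE
t=4: input=2 -> V=14
t=5: input=4 -> V=0 FIRE
t=6: input=5 -> V=0 FIRE
t=7: input=2 -> V=14
t=8: input=3 -> V=0 FIRE
t=9: input=4 -> V=0 FIRE
t=10: input=2 -> V=14
t=11: input=3 -> V=0 FIRE
t=12: input=5 -> V=0 FIRE
t=13: input=3 -> V=21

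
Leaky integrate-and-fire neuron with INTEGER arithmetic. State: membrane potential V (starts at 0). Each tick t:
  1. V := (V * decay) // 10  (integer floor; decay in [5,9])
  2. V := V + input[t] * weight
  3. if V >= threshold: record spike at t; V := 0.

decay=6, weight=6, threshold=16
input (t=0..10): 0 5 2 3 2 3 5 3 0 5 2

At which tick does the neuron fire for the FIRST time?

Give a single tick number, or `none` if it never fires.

Answer: 1

Derivation:
t=0: input=0 -> V=0
t=1: input=5 -> V=0 FIRE
t=2: input=2 -> V=12
t=3: input=3 -> V=0 FIRE
t=4: input=2 -> V=12
t=5: input=3 -> V=0 FIRE
t=6: input=5 -> V=0 FIRE
t=7: input=3 -> V=0 FIRE
t=8: input=0 -> V=0
t=9: input=5 -> V=0 FIRE
t=10: input=2 -> V=12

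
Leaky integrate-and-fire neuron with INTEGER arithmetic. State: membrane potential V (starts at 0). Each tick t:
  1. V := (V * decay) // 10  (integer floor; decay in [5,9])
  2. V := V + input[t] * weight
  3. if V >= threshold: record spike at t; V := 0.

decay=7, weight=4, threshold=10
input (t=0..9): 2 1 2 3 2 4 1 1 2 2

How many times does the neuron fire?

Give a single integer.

t=0: input=2 -> V=8
t=1: input=1 -> V=9
t=2: input=2 -> V=0 FIRE
t=3: input=3 -> V=0 FIRE
t=4: input=2 -> V=8
t=5: input=4 -> V=0 FIRE
t=6: input=1 -> V=4
t=7: input=1 -> V=6
t=8: input=2 -> V=0 FIRE
t=9: input=2 -> V=8

Answer: 4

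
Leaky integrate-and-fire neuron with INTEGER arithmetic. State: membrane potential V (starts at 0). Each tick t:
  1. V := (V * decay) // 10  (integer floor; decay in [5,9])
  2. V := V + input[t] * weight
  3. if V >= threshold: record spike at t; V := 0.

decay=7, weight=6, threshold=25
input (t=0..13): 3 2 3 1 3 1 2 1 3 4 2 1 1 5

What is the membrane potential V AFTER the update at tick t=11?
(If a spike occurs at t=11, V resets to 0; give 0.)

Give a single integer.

Answer: 14

Derivation:
t=0: input=3 -> V=18
t=1: input=2 -> V=24
t=2: input=3 -> V=0 FIRE
t=3: input=1 -> V=6
t=4: input=3 -> V=22
t=5: input=1 -> V=21
t=6: input=2 -> V=0 FIRE
t=7: input=1 -> V=6
t=8: input=3 -> V=22
t=9: input=4 -> V=0 FIRE
t=10: input=2 -> V=12
t=11: input=1 -> V=14
t=12: input=1 -> V=15
t=13: input=5 -> V=0 FIRE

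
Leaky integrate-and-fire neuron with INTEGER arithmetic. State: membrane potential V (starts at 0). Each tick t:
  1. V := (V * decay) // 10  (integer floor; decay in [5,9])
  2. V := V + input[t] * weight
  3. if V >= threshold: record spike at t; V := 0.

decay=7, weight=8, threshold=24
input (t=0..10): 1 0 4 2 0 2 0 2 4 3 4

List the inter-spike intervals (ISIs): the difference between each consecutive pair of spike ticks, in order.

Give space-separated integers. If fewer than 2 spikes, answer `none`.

t=0: input=1 -> V=8
t=1: input=0 -> V=5
t=2: input=4 -> V=0 FIRE
t=3: input=2 -> V=16
t=4: input=0 -> V=11
t=5: input=2 -> V=23
t=6: input=0 -> V=16
t=7: input=2 -> V=0 FIRE
t=8: input=4 -> V=0 FIRE
t=9: input=3 -> V=0 FIRE
t=10: input=4 -> V=0 FIRE

Answer: 5 1 1 1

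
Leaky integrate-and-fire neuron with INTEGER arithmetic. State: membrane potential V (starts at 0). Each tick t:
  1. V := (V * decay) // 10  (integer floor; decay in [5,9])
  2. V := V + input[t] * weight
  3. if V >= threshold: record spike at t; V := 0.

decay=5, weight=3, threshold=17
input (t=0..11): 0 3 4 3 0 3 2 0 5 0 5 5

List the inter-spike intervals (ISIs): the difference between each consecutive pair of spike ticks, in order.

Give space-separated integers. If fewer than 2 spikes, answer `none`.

Answer: 5 3

Derivation:
t=0: input=0 -> V=0
t=1: input=3 -> V=9
t=2: input=4 -> V=16
t=3: input=3 -> V=0 FIRE
t=4: input=0 -> V=0
t=5: input=3 -> V=9
t=6: input=2 -> V=10
t=7: input=0 -> V=5
t=8: input=5 -> V=0 FIRE
t=9: input=0 -> V=0
t=10: input=5 -> V=15
t=11: input=5 -> V=0 FIRE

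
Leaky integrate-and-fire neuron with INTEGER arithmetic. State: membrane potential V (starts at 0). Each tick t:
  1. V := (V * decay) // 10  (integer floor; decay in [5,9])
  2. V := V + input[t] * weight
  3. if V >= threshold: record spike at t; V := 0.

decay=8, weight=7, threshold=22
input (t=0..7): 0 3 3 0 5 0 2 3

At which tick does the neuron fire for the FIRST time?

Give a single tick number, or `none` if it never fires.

Answer: 2

Derivation:
t=0: input=0 -> V=0
t=1: input=3 -> V=21
t=2: input=3 -> V=0 FIRE
t=3: input=0 -> V=0
t=4: input=5 -> V=0 FIRE
t=5: input=0 -> V=0
t=6: input=2 -> V=14
t=7: input=3 -> V=0 FIRE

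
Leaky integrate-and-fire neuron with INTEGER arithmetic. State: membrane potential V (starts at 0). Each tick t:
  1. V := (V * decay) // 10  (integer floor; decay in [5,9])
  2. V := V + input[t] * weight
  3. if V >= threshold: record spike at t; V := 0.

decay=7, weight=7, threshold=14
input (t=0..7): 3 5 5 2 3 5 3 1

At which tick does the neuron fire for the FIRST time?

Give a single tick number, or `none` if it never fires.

Answer: 0

Derivation:
t=0: input=3 -> V=0 FIRE
t=1: input=5 -> V=0 FIRE
t=2: input=5 -> V=0 FIRE
t=3: input=2 -> V=0 FIRE
t=4: input=3 -> V=0 FIRE
t=5: input=5 -> V=0 FIRE
t=6: input=3 -> V=0 FIRE
t=7: input=1 -> V=7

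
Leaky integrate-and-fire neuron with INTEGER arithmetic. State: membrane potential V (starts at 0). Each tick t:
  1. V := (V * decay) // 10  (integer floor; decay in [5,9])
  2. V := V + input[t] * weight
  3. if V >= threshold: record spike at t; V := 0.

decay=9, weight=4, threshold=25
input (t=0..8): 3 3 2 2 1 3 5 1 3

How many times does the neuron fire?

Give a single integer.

t=0: input=3 -> V=12
t=1: input=3 -> V=22
t=2: input=2 -> V=0 FIRE
t=3: input=2 -> V=8
t=4: input=1 -> V=11
t=5: input=3 -> V=21
t=6: input=5 -> V=0 FIRE
t=7: input=1 -> V=4
t=8: input=3 -> V=15

Answer: 2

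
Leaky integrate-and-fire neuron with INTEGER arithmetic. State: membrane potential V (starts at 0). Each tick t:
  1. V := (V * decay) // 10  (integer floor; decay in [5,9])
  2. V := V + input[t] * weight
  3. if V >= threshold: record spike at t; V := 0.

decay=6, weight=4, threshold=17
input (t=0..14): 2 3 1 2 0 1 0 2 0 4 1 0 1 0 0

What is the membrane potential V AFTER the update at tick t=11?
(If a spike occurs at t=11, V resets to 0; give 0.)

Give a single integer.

Answer: 2

Derivation:
t=0: input=2 -> V=8
t=1: input=3 -> V=16
t=2: input=1 -> V=13
t=3: input=2 -> V=15
t=4: input=0 -> V=9
t=5: input=1 -> V=9
t=6: input=0 -> V=5
t=7: input=2 -> V=11
t=8: input=0 -> V=6
t=9: input=4 -> V=0 FIRE
t=10: input=1 -> V=4
t=11: input=0 -> V=2
t=12: input=1 -> V=5
t=13: input=0 -> V=3
t=14: input=0 -> V=1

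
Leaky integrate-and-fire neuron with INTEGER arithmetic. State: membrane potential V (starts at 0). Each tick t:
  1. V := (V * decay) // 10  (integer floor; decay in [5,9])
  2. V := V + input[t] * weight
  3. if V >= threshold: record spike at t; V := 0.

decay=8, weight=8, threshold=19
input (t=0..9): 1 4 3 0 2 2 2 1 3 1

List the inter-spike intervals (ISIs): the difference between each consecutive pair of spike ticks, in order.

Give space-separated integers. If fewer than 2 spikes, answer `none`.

Answer: 1 3 2 1

Derivation:
t=0: input=1 -> V=8
t=1: input=4 -> V=0 FIRE
t=2: input=3 -> V=0 FIRE
t=3: input=0 -> V=0
t=4: input=2 -> V=16
t=5: input=2 -> V=0 FIRE
t=6: input=2 -> V=16
t=7: input=1 -> V=0 FIRE
t=8: input=3 -> V=0 FIRE
t=9: input=1 -> V=8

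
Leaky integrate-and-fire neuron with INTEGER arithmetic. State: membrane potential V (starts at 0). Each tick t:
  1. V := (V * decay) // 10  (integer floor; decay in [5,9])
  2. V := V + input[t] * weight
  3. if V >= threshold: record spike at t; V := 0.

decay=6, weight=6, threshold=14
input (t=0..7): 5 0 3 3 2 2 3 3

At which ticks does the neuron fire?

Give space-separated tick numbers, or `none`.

Answer: 0 2 3 5 6 7

Derivation:
t=0: input=5 -> V=0 FIRE
t=1: input=0 -> V=0
t=2: input=3 -> V=0 FIRE
t=3: input=3 -> V=0 FIRE
t=4: input=2 -> V=12
t=5: input=2 -> V=0 FIRE
t=6: input=3 -> V=0 FIRE
t=7: input=3 -> V=0 FIRE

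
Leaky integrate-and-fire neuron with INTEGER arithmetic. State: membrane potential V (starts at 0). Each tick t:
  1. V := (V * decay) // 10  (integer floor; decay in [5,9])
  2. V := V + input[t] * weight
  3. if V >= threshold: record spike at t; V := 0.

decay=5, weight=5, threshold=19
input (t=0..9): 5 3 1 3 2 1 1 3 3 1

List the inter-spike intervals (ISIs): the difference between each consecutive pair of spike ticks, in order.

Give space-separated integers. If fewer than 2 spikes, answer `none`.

Answer: 3 4

Derivation:
t=0: input=5 -> V=0 FIRE
t=1: input=3 -> V=15
t=2: input=1 -> V=12
t=3: input=3 -> V=0 FIRE
t=4: input=2 -> V=10
t=5: input=1 -> V=10
t=6: input=1 -> V=10
t=7: input=3 -> V=0 FIRE
t=8: input=3 -> V=15
t=9: input=1 -> V=12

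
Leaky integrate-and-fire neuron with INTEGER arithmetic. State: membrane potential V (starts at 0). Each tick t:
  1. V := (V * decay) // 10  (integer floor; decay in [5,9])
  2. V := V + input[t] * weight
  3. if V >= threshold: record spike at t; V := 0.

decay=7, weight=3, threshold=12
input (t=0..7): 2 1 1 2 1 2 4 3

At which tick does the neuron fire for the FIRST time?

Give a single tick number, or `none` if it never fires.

Answer: 5

Derivation:
t=0: input=2 -> V=6
t=1: input=1 -> V=7
t=2: input=1 -> V=7
t=3: input=2 -> V=10
t=4: input=1 -> V=10
t=5: input=2 -> V=0 FIRE
t=6: input=4 -> V=0 FIRE
t=7: input=3 -> V=9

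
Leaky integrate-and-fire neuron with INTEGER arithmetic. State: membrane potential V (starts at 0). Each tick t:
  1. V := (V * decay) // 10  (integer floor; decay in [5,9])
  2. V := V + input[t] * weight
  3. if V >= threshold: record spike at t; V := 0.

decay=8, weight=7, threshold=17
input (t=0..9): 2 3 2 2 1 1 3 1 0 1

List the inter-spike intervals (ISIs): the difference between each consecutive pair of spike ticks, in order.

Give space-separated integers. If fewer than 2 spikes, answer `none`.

Answer: 2 3

Derivation:
t=0: input=2 -> V=14
t=1: input=3 -> V=0 FIRE
t=2: input=2 -> V=14
t=3: input=2 -> V=0 FIRE
t=4: input=1 -> V=7
t=5: input=1 -> V=12
t=6: input=3 -> V=0 FIRE
t=7: input=1 -> V=7
t=8: input=0 -> V=5
t=9: input=1 -> V=11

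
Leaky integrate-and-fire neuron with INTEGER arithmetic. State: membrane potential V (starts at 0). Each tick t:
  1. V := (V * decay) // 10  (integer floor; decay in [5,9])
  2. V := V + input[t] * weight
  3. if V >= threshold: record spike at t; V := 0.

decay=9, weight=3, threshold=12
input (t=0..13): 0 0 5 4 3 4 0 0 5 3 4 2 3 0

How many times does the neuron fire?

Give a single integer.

Answer: 6

Derivation:
t=0: input=0 -> V=0
t=1: input=0 -> V=0
t=2: input=5 -> V=0 FIRE
t=3: input=4 -> V=0 FIRE
t=4: input=3 -> V=9
t=5: input=4 -> V=0 FIRE
t=6: input=0 -> V=0
t=7: input=0 -> V=0
t=8: input=5 -> V=0 FIRE
t=9: input=3 -> V=9
t=10: input=4 -> V=0 FIRE
t=11: input=2 -> V=6
t=12: input=3 -> V=0 FIRE
t=13: input=0 -> V=0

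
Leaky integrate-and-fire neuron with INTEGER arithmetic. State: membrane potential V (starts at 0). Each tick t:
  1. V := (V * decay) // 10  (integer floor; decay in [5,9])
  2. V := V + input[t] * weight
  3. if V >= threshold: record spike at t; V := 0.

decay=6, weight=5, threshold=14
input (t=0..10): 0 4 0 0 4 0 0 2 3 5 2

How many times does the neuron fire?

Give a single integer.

Answer: 4

Derivation:
t=0: input=0 -> V=0
t=1: input=4 -> V=0 FIRE
t=2: input=0 -> V=0
t=3: input=0 -> V=0
t=4: input=4 -> V=0 FIRE
t=5: input=0 -> V=0
t=6: input=0 -> V=0
t=7: input=2 -> V=10
t=8: input=3 -> V=0 FIRE
t=9: input=5 -> V=0 FIRE
t=10: input=2 -> V=10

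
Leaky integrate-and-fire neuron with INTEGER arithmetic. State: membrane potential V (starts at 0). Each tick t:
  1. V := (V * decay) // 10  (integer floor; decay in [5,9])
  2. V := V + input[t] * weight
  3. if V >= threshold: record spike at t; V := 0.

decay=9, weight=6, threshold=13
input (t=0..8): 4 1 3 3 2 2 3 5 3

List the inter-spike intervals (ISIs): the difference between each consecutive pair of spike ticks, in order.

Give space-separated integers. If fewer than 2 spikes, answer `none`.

t=0: input=4 -> V=0 FIRE
t=1: input=1 -> V=6
t=2: input=3 -> V=0 FIRE
t=3: input=3 -> V=0 FIRE
t=4: input=2 -> V=12
t=5: input=2 -> V=0 FIRE
t=6: input=3 -> V=0 FIRE
t=7: input=5 -> V=0 FIRE
t=8: input=3 -> V=0 FIRE

Answer: 2 1 2 1 1 1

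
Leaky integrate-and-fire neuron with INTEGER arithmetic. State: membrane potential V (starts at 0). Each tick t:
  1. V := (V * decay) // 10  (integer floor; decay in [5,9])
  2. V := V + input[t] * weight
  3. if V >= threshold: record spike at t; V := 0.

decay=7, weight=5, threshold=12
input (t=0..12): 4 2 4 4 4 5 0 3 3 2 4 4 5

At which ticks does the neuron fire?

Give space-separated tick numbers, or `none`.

t=0: input=4 -> V=0 FIRE
t=1: input=2 -> V=10
t=2: input=4 -> V=0 FIRE
t=3: input=4 -> V=0 FIRE
t=4: input=4 -> V=0 FIRE
t=5: input=5 -> V=0 FIRE
t=6: input=0 -> V=0
t=7: input=3 -> V=0 FIRE
t=8: input=3 -> V=0 FIRE
t=9: input=2 -> V=10
t=10: input=4 -> V=0 FIRE
t=11: input=4 -> V=0 FIRE
t=12: input=5 -> V=0 FIRE

Answer: 0 2 3 4 5 7 8 10 11 12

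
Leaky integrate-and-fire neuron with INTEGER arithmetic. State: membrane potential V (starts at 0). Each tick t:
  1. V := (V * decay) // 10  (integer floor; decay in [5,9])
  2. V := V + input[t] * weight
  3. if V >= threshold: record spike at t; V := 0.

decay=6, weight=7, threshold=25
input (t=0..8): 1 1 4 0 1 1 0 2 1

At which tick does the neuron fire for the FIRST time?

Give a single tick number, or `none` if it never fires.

Answer: 2

Derivation:
t=0: input=1 -> V=7
t=1: input=1 -> V=11
t=2: input=4 -> V=0 FIRE
t=3: input=0 -> V=0
t=4: input=1 -> V=7
t=5: input=1 -> V=11
t=6: input=0 -> V=6
t=7: input=2 -> V=17
t=8: input=1 -> V=17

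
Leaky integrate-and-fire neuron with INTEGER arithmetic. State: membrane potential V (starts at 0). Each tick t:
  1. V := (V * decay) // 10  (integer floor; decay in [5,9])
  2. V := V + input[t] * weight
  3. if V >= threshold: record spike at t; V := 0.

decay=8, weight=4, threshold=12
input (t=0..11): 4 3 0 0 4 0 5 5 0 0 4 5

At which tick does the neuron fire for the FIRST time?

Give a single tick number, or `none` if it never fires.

t=0: input=4 -> V=0 FIRE
t=1: input=3 -> V=0 FIRE
t=2: input=0 -> V=0
t=3: input=0 -> V=0
t=4: input=4 -> V=0 FIRE
t=5: input=0 -> V=0
t=6: input=5 -> V=0 FIRE
t=7: input=5 -> V=0 FIRE
t=8: input=0 -> V=0
t=9: input=0 -> V=0
t=10: input=4 -> V=0 FIRE
t=11: input=5 -> V=0 FIRE

Answer: 0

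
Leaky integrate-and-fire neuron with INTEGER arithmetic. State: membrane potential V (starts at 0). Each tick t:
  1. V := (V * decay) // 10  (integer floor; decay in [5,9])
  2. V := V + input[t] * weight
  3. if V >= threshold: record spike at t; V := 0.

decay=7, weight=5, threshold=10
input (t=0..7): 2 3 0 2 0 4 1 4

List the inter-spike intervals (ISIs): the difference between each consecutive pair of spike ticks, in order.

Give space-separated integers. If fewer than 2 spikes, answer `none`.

t=0: input=2 -> V=0 FIRE
t=1: input=3 -> V=0 FIRE
t=2: input=0 -> V=0
t=3: input=2 -> V=0 FIRE
t=4: input=0 -> V=0
t=5: input=4 -> V=0 FIRE
t=6: input=1 -> V=5
t=7: input=4 -> V=0 FIRE

Answer: 1 2 2 2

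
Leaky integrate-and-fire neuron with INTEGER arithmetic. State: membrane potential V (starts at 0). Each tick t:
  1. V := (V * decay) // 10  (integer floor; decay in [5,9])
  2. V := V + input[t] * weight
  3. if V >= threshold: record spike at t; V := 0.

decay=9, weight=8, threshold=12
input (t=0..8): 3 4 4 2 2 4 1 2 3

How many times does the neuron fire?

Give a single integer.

Answer: 8

Derivation:
t=0: input=3 -> V=0 FIRE
t=1: input=4 -> V=0 FIRE
t=2: input=4 -> V=0 FIRE
t=3: input=2 -> V=0 FIRE
t=4: input=2 -> V=0 FIRE
t=5: input=4 -> V=0 FIRE
t=6: input=1 -> V=8
t=7: input=2 -> V=0 FIRE
t=8: input=3 -> V=0 FIRE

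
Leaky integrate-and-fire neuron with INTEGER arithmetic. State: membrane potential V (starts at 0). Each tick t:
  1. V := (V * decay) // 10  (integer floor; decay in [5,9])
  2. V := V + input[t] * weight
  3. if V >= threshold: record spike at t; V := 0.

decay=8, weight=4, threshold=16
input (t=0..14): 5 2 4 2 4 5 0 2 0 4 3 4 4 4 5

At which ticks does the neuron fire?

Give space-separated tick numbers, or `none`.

t=0: input=5 -> V=0 FIRE
t=1: input=2 -> V=8
t=2: input=4 -> V=0 FIRE
t=3: input=2 -> V=8
t=4: input=4 -> V=0 FIRE
t=5: input=5 -> V=0 FIRE
t=6: input=0 -> V=0
t=7: input=2 -> V=8
t=8: input=0 -> V=6
t=9: input=4 -> V=0 FIRE
t=10: input=3 -> V=12
t=11: input=4 -> V=0 FIRE
t=12: input=4 -> V=0 FIRE
t=13: input=4 -> V=0 FIRE
t=14: input=5 -> V=0 FIRE

Answer: 0 2 4 5 9 11 12 13 14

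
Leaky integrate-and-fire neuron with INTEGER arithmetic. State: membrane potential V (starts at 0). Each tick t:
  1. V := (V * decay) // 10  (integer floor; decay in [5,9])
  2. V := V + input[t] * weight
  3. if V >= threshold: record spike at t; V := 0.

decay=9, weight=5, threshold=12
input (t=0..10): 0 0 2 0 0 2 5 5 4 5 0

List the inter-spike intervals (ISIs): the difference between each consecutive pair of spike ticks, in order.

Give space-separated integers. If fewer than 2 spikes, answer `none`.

Answer: 1 1 1 1

Derivation:
t=0: input=0 -> V=0
t=1: input=0 -> V=0
t=2: input=2 -> V=10
t=3: input=0 -> V=9
t=4: input=0 -> V=8
t=5: input=2 -> V=0 FIRE
t=6: input=5 -> V=0 FIRE
t=7: input=5 -> V=0 FIRE
t=8: input=4 -> V=0 FIRE
t=9: input=5 -> V=0 FIRE
t=10: input=0 -> V=0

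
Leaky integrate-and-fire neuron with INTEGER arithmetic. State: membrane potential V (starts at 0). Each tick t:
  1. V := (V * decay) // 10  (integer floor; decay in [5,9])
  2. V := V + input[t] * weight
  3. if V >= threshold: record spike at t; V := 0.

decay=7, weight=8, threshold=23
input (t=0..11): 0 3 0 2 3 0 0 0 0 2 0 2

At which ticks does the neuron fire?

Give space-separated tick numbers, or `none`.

t=0: input=0 -> V=0
t=1: input=3 -> V=0 FIRE
t=2: input=0 -> V=0
t=3: input=2 -> V=16
t=4: input=3 -> V=0 FIRE
t=5: input=0 -> V=0
t=6: input=0 -> V=0
t=7: input=0 -> V=0
t=8: input=0 -> V=0
t=9: input=2 -> V=16
t=10: input=0 -> V=11
t=11: input=2 -> V=0 FIRE

Answer: 1 4 11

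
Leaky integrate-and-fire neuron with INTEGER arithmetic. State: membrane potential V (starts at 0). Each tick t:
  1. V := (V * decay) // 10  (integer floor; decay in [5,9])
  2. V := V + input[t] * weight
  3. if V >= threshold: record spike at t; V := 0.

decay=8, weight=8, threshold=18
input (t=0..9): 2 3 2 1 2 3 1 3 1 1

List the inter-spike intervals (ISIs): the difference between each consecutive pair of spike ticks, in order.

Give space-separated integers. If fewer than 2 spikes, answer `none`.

Answer: 2 2 2

Derivation:
t=0: input=2 -> V=16
t=1: input=3 -> V=0 FIRE
t=2: input=2 -> V=16
t=3: input=1 -> V=0 FIRE
t=4: input=2 -> V=16
t=5: input=3 -> V=0 FIRE
t=6: input=1 -> V=8
t=7: input=3 -> V=0 FIRE
t=8: input=1 -> V=8
t=9: input=1 -> V=14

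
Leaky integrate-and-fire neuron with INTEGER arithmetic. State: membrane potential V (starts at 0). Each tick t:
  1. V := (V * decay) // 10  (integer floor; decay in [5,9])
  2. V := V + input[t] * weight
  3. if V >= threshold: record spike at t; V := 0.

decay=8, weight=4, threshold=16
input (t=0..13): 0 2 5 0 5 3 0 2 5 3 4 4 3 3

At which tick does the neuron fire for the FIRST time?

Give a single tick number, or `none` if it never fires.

Answer: 2

Derivation:
t=0: input=0 -> V=0
t=1: input=2 -> V=8
t=2: input=5 -> V=0 FIRE
t=3: input=0 -> V=0
t=4: input=5 -> V=0 FIRE
t=5: input=3 -> V=12
t=6: input=0 -> V=9
t=7: input=2 -> V=15
t=8: input=5 -> V=0 FIRE
t=9: input=3 -> V=12
t=10: input=4 -> V=0 FIRE
t=11: input=4 -> V=0 FIRE
t=12: input=3 -> V=12
t=13: input=3 -> V=0 FIRE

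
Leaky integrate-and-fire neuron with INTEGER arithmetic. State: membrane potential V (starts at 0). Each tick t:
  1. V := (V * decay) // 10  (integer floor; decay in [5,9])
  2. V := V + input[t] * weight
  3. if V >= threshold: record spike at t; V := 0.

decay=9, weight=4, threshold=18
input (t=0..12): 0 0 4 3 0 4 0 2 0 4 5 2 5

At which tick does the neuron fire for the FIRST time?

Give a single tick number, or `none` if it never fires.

Answer: 3

Derivation:
t=0: input=0 -> V=0
t=1: input=0 -> V=0
t=2: input=4 -> V=16
t=3: input=3 -> V=0 FIRE
t=4: input=0 -> V=0
t=5: input=4 -> V=16
t=6: input=0 -> V=14
t=7: input=2 -> V=0 FIRE
t=8: input=0 -> V=0
t=9: input=4 -> V=16
t=10: input=5 -> V=0 FIRE
t=11: input=2 -> V=8
t=12: input=5 -> V=0 FIRE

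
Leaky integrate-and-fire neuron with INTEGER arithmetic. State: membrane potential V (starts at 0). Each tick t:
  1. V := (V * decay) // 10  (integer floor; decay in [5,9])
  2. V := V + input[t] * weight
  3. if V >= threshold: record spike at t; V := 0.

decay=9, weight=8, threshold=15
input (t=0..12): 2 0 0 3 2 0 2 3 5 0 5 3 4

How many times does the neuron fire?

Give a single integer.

t=0: input=2 -> V=0 FIRE
t=1: input=0 -> V=0
t=2: input=0 -> V=0
t=3: input=3 -> V=0 FIRE
t=4: input=2 -> V=0 FIRE
t=5: input=0 -> V=0
t=6: input=2 -> V=0 FIRE
t=7: input=3 -> V=0 FIRE
t=8: input=5 -> V=0 FIRE
t=9: input=0 -> V=0
t=10: input=5 -> V=0 FIRE
t=11: input=3 -> V=0 FIRE
t=12: input=4 -> V=0 FIRE

Answer: 9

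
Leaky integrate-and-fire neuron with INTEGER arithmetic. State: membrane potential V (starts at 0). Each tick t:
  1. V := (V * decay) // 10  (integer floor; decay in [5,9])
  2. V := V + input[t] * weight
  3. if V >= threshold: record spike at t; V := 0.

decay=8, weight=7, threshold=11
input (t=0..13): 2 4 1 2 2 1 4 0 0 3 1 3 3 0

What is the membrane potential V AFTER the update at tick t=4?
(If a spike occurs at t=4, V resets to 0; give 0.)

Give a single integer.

t=0: input=2 -> V=0 FIRE
t=1: input=4 -> V=0 FIRE
t=2: input=1 -> V=7
t=3: input=2 -> V=0 FIRE
t=4: input=2 -> V=0 FIRE
t=5: input=1 -> V=7
t=6: input=4 -> V=0 FIRE
t=7: input=0 -> V=0
t=8: input=0 -> V=0
t=9: input=3 -> V=0 FIRE
t=10: input=1 -> V=7
t=11: input=3 -> V=0 FIRE
t=12: input=3 -> V=0 FIRE
t=13: input=0 -> V=0

Answer: 0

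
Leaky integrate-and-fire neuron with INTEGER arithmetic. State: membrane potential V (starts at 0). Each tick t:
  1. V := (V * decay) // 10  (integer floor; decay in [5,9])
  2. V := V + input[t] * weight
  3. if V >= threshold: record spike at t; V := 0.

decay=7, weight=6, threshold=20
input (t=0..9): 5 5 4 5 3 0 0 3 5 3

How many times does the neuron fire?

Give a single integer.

Answer: 6

Derivation:
t=0: input=5 -> V=0 FIRE
t=1: input=5 -> V=0 FIRE
t=2: input=4 -> V=0 FIRE
t=3: input=5 -> V=0 FIRE
t=4: input=3 -> V=18
t=5: input=0 -> V=12
t=6: input=0 -> V=8
t=7: input=3 -> V=0 FIRE
t=8: input=5 -> V=0 FIRE
t=9: input=3 -> V=18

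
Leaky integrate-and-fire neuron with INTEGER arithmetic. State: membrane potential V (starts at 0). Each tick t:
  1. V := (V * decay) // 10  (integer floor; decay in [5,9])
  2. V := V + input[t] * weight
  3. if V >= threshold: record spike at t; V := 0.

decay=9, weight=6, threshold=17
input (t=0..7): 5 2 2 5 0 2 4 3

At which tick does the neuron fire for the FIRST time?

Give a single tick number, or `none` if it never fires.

Answer: 0

Derivation:
t=0: input=5 -> V=0 FIRE
t=1: input=2 -> V=12
t=2: input=2 -> V=0 FIRE
t=3: input=5 -> V=0 FIRE
t=4: input=0 -> V=0
t=5: input=2 -> V=12
t=6: input=4 -> V=0 FIRE
t=7: input=3 -> V=0 FIRE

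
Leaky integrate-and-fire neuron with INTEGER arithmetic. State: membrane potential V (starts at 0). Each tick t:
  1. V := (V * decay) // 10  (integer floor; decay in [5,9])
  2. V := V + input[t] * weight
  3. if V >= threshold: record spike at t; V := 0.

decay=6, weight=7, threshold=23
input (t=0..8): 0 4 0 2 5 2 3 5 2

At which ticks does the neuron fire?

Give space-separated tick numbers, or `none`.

t=0: input=0 -> V=0
t=1: input=4 -> V=0 FIRE
t=2: input=0 -> V=0
t=3: input=2 -> V=14
t=4: input=5 -> V=0 FIRE
t=5: input=2 -> V=14
t=6: input=3 -> V=0 FIRE
t=7: input=5 -> V=0 FIRE
t=8: input=2 -> V=14

Answer: 1 4 6 7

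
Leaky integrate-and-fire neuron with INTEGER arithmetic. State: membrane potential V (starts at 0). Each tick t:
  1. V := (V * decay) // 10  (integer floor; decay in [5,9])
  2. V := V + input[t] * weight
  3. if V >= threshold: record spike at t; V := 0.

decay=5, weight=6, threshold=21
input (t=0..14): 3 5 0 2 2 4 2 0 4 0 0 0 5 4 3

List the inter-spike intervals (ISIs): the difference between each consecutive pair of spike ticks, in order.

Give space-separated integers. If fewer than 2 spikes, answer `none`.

t=0: input=3 -> V=18
t=1: input=5 -> V=0 FIRE
t=2: input=0 -> V=0
t=3: input=2 -> V=12
t=4: input=2 -> V=18
t=5: input=4 -> V=0 FIRE
t=6: input=2 -> V=12
t=7: input=0 -> V=6
t=8: input=4 -> V=0 FIRE
t=9: input=0 -> V=0
t=10: input=0 -> V=0
t=11: input=0 -> V=0
t=12: input=5 -> V=0 FIRE
t=13: input=4 -> V=0 FIRE
t=14: input=3 -> V=18

Answer: 4 3 4 1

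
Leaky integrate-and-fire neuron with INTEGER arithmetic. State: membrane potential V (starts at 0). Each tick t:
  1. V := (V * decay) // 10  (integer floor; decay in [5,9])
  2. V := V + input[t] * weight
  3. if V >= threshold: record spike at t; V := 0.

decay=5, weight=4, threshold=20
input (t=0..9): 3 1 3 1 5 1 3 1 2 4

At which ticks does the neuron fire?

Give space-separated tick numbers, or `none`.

t=0: input=3 -> V=12
t=1: input=1 -> V=10
t=2: input=3 -> V=17
t=3: input=1 -> V=12
t=4: input=5 -> V=0 FIRE
t=5: input=1 -> V=4
t=6: input=3 -> V=14
t=7: input=1 -> V=11
t=8: input=2 -> V=13
t=9: input=4 -> V=0 FIRE

Answer: 4 9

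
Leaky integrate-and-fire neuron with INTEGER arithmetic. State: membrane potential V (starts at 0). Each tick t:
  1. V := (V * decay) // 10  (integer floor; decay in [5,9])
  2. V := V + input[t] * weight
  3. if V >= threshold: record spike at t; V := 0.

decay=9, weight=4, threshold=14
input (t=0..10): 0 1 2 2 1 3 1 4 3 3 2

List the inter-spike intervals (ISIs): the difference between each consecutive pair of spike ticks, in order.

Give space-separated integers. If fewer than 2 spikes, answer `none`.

t=0: input=0 -> V=0
t=1: input=1 -> V=4
t=2: input=2 -> V=11
t=3: input=2 -> V=0 FIRE
t=4: input=1 -> V=4
t=5: input=3 -> V=0 FIRE
t=6: input=1 -> V=4
t=7: input=4 -> V=0 FIRE
t=8: input=3 -> V=12
t=9: input=3 -> V=0 FIRE
t=10: input=2 -> V=8

Answer: 2 2 2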